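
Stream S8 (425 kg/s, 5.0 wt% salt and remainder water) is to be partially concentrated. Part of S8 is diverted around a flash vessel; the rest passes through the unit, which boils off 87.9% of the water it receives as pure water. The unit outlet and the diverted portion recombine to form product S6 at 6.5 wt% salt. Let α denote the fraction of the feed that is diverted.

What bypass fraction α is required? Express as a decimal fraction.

0.724

All 425×0.050 = 21.25 kg/s of salt reaches S6, so S6 = 21.25/0.065 = 326.92 kg/s and vapour = 98.077 kg/s.
The evaporator receives (1−α)·425 of feed at 0.950 water and removes 0.879 of that water:
0.879×0.950×(1−α)×425 = 98.077
(1−α) = 98.077/354.9 = 0.2764;  α = 0.7236.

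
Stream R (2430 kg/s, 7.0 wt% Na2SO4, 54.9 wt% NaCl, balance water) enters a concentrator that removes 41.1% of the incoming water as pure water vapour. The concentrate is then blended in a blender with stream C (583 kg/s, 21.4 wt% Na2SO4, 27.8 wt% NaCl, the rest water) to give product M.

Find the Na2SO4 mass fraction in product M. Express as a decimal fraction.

Vapour removed = 0.411×0.381×2430 = 380.52 kg/s; concentrate = 2049.5 kg/s.
Na2SO4 reaching the mixer = 170.1 (from concentrate) + 583×0.214 = 294.86 kg/s.
Product flow = 2049.5 + 583 = 2632.5 kg/s; Na2SO4 fraction = 0.1120.

0.1120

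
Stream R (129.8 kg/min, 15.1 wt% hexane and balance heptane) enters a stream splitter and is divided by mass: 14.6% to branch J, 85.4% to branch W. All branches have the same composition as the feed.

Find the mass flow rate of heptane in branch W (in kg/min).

94.11 kg/min

Branch W total = 0.854×129.8 = 110.85 kg/min.
heptane in W = 0.849×110.85 = 94.111 kg/min.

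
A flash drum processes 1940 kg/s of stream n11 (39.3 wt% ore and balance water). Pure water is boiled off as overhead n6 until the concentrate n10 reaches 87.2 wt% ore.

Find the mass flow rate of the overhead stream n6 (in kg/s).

ore is conserved: 1940×0.393 = 762.42 kg/s all reports to the concentrate.
Concentrate = 762.42/(target fraction) = 874.33 kg/s.
Overhead = 1940 − 874.33 = 1065.7 kg/s.

1066 kg/s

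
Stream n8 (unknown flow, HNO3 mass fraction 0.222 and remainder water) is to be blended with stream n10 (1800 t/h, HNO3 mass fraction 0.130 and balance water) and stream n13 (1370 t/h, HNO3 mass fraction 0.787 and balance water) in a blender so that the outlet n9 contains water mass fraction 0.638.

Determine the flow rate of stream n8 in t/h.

Let n8 be the unknown flow. Total out = 3170 + n8.
water balance: 1857.8 + 0.778·n8 = 0.638·(3170 + n8)
(0.778 − 0.638)·n8 = 0.638×3170 − 1857.8 = 164.65
n8 = 164.65 / 0.140 = 1176.1 t/h

1176 t/h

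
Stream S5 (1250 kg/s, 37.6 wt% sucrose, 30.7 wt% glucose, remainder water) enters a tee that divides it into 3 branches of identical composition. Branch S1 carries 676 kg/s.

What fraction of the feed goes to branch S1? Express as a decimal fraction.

Fraction to S1 = 676/1250 = 0.5408.

0.541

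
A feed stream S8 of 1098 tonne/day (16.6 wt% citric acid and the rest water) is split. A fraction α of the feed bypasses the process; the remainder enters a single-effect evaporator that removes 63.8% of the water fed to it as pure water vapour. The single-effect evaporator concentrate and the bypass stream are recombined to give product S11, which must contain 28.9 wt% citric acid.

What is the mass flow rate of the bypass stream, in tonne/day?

All 1098×0.166 = 182.27 tonne/day of citric acid reaches S11, so S11 = 182.27/0.289 = 630.69 tonne/day and vapour = 467.31 tonne/day.
The evaporator receives (1−α)·1098 of feed at 0.834 water and removes 0.638 of that water:
0.638×0.834×(1−α)×1098 = 467.31
(1−α) = 467.31/584.24 = 0.7999;  α = 0.2001.
Bypass flow = 0.2001×1098 = 219.74 tonne/day.

219.7 tonne/day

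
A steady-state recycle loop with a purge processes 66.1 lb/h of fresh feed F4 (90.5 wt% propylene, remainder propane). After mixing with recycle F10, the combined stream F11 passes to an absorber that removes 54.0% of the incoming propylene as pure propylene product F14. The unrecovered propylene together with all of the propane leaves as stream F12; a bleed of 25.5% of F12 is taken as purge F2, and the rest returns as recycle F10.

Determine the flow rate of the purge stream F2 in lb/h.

16.95 lb/h

propane enters only via F4 and leaves only via the purge: 66.1×0.095 = 0.255×(propane in F12), and the absorber passes all propane, so propane in F11 = propane in F12 = 24.625 lb/h.
propylene in F11: m_A = 66.1×0.905 + (1−0.255)·(1−0.540)·m_A, so m_A = 59.82/0.6573 = 91.009 lb/h.
F12 = (1−0.540)×91.009 + 24.625 = 66.49 lb/h.
Purge F2 = 0.255×66.49 = 16.955 lb/h.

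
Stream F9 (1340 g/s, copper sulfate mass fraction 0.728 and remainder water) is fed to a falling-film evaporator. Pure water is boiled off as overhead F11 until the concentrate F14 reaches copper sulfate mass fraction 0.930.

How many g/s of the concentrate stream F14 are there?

copper sulfate is conserved: 1340×0.728 = 975.52 g/s all reports to the concentrate.
Concentrate = 975.52/(target fraction) = 1048.9 g/s.

1049 g/s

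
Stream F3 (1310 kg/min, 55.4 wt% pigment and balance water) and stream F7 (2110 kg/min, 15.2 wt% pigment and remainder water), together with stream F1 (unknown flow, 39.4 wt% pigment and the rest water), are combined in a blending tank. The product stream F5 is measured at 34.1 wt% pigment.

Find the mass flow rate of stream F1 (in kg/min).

2260 kg/min

Let F1 be the unknown flow. Total out = 3420 + F1.
pigment balance: 1046.5 + 0.394·F1 = 0.341·(3420 + F1)
(0.394 − 0.341)·F1 = 0.341×3420 − 1046.5 = 119.76
F1 = 119.76 / 0.053 = 2259.6 kg/min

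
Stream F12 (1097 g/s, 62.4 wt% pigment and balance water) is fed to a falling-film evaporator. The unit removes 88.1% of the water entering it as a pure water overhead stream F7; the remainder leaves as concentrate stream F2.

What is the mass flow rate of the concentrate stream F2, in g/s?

water entering = 1097×0.376 = 412.47 g/s; overhead removed = 0.881×412.47 = 363.39 g/s.
Concentrate = 1097 − 363.39 = 733.61 g/s.

733.6 g/s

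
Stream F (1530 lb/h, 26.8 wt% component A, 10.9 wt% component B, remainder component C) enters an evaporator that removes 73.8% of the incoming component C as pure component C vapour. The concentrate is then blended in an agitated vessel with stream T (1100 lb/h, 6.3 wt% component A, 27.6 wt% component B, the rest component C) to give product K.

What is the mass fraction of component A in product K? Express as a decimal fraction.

0.249

Vapour removed = 0.738×0.623×1530 = 703.45 lb/h; concentrate = 826.55 lb/h.
component A reaching the mixer = 410.04 (from concentrate) + 1100×0.063 = 479.34 lb/h.
Product flow = 826.55 + 1100 = 1926.5 lb/h; component A fraction = 0.249.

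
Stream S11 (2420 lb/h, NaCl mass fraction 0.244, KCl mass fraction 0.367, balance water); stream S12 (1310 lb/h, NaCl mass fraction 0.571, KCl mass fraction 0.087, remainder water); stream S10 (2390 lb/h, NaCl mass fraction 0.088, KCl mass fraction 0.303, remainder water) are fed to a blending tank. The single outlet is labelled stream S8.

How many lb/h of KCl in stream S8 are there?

KCl out = KCl in = 2420×0.367 + 1310×0.087 + 2390×0.303 = 1726.3 lb/h.

1726 lb/h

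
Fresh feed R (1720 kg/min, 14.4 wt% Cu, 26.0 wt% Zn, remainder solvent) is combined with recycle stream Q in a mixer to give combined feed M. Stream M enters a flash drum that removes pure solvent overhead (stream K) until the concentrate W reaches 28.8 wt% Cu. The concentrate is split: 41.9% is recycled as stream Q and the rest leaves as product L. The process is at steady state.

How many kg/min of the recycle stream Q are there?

Overall Cu balance (none leaves overhead): Cu in fresh feed = Cu in product, i.e. 1720×0.144 = (1−0.419)·W·0.288.
W = 247.68/(0.288×0.581) = 1480.2 kg/min.
Recycle Q = 0.419×1480.2 = 620.21 kg/min.

620.2 kg/min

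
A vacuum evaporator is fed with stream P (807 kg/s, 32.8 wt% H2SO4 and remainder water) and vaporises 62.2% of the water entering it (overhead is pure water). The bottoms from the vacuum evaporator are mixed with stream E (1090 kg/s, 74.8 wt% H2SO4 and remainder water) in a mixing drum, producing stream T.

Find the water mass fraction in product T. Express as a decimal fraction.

0.3075

Vapour removed = 0.622×0.672×807 = 337.31 kg/s; concentrate = 469.69 kg/s.
water reaching the mixer = 204.99 (from concentrate) + 1090×0.252 = 479.67 kg/s.
Product flow = 469.69 + 1090 = 1559.7 kg/s; water fraction = 0.3075.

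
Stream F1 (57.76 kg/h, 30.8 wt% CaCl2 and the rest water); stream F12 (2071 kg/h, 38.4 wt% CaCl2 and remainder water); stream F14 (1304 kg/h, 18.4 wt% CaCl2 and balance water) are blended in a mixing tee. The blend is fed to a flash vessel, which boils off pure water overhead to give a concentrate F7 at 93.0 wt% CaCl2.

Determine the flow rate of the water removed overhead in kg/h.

CaCl2 entering = 57.76×0.308 + 2071×0.384 + 1304×0.184 = 1053 kg/h.
All CaCl2 reports to F7, so F7 = 1053/0.930 = 1132.2 kg/h.
Total feed = 3432.8 kg/h; overhead = 3432.8 − 1132.2 = 2300.5 kg/h.

2301 kg/h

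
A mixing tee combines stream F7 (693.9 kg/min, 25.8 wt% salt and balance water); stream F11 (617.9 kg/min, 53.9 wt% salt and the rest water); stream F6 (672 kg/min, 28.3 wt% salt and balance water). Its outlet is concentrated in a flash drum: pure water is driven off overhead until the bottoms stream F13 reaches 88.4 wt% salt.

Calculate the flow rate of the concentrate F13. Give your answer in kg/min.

794.4 kg/min

salt entering = 693.9×0.258 + 617.9×0.539 + 672×0.283 = 702.25 kg/min.
All salt reports to F13, so F13 = 702.25/0.884 = 794.4 kg/min.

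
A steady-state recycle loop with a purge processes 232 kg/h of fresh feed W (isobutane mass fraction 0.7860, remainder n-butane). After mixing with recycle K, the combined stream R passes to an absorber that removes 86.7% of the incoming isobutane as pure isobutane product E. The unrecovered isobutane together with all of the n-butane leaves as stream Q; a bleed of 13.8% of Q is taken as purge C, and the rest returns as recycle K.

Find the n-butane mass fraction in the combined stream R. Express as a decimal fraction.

0.6359

n-butane enters only via W and leaves only via the purge: 232×0.214 = 0.138×(n-butane in Q), and the absorber passes all n-butane, so n-butane in R = n-butane in Q = 359.77 kg/h.
isobutane in R: m_A = 232×0.786 + (1−0.138)·(1−0.867)·m_A, so m_A = 182.35/0.8854 = 205.97 kg/h.
R = 205.97 + 359.77 = 565.73 kg/h.
n-butane fraction in R = 359.77/565.73 = 0.6359.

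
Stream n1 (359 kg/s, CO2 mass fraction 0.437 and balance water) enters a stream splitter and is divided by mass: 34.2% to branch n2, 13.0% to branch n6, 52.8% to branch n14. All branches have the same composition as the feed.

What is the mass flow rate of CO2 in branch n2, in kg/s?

Branch n2 total = 0.342×359 = 122.78 kg/s.
CO2 in n2 = 0.437×122.78 = 53.654 kg/s.

53.65 kg/s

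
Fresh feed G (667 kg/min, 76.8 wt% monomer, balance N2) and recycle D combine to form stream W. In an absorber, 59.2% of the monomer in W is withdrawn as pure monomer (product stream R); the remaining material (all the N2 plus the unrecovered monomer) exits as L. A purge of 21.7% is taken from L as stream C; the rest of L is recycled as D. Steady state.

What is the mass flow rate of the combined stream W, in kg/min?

N2 enters only via G and leaves only via the purge: 667×0.232 = 0.217×(N2 in L), and the absorber passes all N2, so N2 in W = N2 in L = 713.11 kg/min.
monomer in W: m_A = 667×0.768 + (1−0.217)·(1−0.592)·m_A, so m_A = 512.26/0.6805 = 752.72 kg/min.
W = 752.72 + 713.11 = 1465.8 kg/min.

1466 kg/min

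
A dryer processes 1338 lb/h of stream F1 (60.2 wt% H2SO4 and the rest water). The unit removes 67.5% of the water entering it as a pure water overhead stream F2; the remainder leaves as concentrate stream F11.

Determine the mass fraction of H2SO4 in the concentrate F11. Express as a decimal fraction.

0.8231

H2SO4 is not removed: 1338×0.602 = 805.48 lb/h of H2SO4 enters F11.
water entering = 1338×0.398 = 532.52 lb/h; overhead removed = 0.675×532.52 = 359.45 lb/h.
Concentrate = 1338 − 359.45 = 978.55 lb/h.
Mass fraction = 805.48/978.55 = 0.8231.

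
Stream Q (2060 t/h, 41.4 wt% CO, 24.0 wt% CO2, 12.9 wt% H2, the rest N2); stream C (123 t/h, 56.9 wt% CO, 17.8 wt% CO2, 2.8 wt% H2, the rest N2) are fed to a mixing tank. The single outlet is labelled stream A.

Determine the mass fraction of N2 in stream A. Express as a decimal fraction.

Total flow out = 2060 + 123 = 2183 t/h.
N2 in = 2060×0.217 + 123×0.225 = 474.69 t/h.
N2 mass fraction in A = 474.69/2183 = 0.217.

0.217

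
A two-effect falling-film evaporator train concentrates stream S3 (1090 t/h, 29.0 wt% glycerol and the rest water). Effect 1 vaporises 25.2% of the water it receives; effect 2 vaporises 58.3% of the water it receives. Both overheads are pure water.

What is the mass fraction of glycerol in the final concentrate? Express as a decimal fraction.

water in feed = 1090×0.710 = 773.9 t/h.
After stage 1: water left = (1−0.252)×773.9 = 578.88; stream total = 894.98 t/h.
After stage 2: water left = (1−0.583)×578.88 = 241.39; final concentrate = 557.49 t/h.
glycerol fraction = 316.1/557.49 = 0.567.

0.567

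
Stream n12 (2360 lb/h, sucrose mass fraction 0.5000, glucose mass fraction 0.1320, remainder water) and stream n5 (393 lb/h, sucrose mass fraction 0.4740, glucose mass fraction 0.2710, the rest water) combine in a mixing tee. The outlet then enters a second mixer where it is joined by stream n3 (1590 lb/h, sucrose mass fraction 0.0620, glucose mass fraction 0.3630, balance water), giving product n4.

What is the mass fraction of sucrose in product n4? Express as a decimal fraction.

Overall, product flow = 4343 lb/h.
sucrose in = 2360×0.500 + 393×0.474 + 1590×0.062 = 1464.9 lb/h.
sucrose fraction in n4 = 0.3373.

0.3373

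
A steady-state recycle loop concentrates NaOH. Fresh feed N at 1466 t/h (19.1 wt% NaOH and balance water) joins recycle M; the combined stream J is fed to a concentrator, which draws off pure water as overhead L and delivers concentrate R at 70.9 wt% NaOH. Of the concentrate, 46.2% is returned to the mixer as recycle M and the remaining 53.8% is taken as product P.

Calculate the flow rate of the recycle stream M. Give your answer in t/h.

339.1 t/h

Overall NaOH balance (none leaves overhead): NaOH in fresh feed = NaOH in product, i.e. 1466×0.191 = (1−0.462)·R·0.709.
R = 280.01/(0.709×0.538) = 734.07 t/h.
Recycle M = 0.462×734.07 = 339.14 t/h.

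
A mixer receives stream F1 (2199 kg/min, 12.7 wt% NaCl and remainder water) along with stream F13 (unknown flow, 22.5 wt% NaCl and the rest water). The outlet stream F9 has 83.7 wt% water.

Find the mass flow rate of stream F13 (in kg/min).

Let F13 be the unknown flow. Total out = 2199 + F13.
water balance: 1919.7 + 0.775·F13 = 0.837·(2199 + F13)
(0.775 − 0.837)·F13 = 0.837×2199 − 1919.7 = -79.164
F13 = -79.164 / -0.062 = 1276.8 kg/min

1277 kg/min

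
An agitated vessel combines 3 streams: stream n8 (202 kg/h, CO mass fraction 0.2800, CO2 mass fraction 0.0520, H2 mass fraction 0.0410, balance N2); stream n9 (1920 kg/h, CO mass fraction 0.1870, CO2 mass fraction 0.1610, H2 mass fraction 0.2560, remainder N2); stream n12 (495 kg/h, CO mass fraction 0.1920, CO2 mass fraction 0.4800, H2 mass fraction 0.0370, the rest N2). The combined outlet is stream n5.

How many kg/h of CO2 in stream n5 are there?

557.2 kg/h

CO2 out = CO2 in = 202×0.052 + 1920×0.161 + 495×0.480 = 557.22 kg/h.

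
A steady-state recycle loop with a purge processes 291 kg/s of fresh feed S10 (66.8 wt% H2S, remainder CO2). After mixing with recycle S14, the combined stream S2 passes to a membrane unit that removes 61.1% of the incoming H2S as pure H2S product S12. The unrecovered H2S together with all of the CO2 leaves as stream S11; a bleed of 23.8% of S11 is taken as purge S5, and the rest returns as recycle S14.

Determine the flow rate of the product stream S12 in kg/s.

H2S in S2: m_A = 291×0.668 + (1−0.238)·(1−0.611)·m_A, so m_A = 194.39/0.7036 = 276.28 kg/s.
Product S12 = 0.611×276.28 = 168.81 kg/s.

168.8 kg/s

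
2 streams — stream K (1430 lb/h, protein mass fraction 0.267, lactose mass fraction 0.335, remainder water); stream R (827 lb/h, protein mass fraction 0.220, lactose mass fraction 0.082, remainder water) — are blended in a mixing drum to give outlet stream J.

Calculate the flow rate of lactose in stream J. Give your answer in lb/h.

lactose out = lactose in = 1430×0.335 + 827×0.082 = 546.86 lb/h.

546.9 lb/h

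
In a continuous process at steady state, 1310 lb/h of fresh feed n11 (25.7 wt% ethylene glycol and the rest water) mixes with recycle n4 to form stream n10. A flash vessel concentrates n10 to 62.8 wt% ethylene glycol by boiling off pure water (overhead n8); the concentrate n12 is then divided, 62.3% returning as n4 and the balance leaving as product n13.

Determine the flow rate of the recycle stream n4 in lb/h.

Overall ethylene glycol balance (none leaves overhead): ethylene glycol in fresh feed = ethylene glycol in product, i.e. 1310×0.257 = (1−0.623)·n12·0.628.
n12 = 336.67/(0.628×0.377) = 1422 lb/h.
Recycle n4 = 0.623×1422 = 885.91 lb/h.

885.9 lb/h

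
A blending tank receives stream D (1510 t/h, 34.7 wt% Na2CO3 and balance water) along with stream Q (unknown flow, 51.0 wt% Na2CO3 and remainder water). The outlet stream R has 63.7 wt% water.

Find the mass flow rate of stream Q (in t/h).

Let Q be the unknown flow. Total out = 1510 + Q.
water balance: 986.03 + 0.490·Q = 0.637·(1510 + Q)
(0.490 − 0.637)·Q = 0.637×1510 − 986.03 = -24.16
Q = -24.16 / -0.147 = 164.35 t/h

164.4 t/h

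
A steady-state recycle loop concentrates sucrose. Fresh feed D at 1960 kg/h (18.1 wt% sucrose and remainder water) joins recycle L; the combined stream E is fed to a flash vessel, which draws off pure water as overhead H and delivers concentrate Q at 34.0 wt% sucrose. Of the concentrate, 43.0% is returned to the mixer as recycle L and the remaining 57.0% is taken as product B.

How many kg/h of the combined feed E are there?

Overall sucrose balance (none leaves overhead): sucrose in fresh feed = sucrose in product, i.e. 1960×0.181 = (1−0.430)·Q·0.340.
Q = 354.76/(0.340×0.570) = 1830.5 kg/h.
Recycle L = 0.430×1830.5 = 787.14 kg/h.
Combined feed E = 1960 + 787.14 = 2747.1 kg/h.

2747 kg/h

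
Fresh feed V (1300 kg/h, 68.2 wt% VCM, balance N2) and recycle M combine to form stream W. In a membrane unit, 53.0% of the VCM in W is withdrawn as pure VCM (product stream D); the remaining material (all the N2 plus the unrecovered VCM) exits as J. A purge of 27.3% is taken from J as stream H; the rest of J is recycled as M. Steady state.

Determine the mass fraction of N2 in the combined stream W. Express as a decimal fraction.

0.529

N2 enters only via V and leaves only via the purge: 1300×0.318 = 0.273×(N2 in J), and the membrane unit passes all N2, so N2 in W = N2 in J = 1514.3 kg/h.
VCM in W: m_A = 1300×0.682 + (1−0.273)·(1−0.530)·m_A, so m_A = 886.6/0.6583 = 1346.8 kg/h.
W = 1346.8 + 1514.3 = 2861.1 kg/h.
N2 fraction in W = 1514.3/2861.1 = 0.529.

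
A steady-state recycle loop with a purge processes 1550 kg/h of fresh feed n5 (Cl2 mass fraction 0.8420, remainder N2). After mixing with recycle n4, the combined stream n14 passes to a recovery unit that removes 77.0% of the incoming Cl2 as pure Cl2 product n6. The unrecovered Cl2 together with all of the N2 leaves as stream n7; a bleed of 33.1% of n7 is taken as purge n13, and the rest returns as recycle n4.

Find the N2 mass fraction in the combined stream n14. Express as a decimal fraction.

0.3242

N2 enters only via n5 and leaves only via the purge: 1550×0.158 = 0.331×(N2 in n7), and the recovery unit passes all N2, so N2 in n14 = N2 in n7 = 739.88 kg/h.
Cl2 in n14: m_A = 1550×0.842 + (1−0.331)·(1−0.770)·m_A, so m_A = 1305.1/0.8461 = 1542.4 kg/h.
n14 = 1542.4 + 739.88 = 2282.3 kg/h.
N2 fraction in n14 = 739.88/2282.3 = 0.3242.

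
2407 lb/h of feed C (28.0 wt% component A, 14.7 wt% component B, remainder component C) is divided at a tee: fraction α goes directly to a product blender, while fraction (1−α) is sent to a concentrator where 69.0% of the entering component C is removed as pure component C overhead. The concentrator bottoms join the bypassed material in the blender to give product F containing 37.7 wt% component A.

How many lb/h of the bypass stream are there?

840.6 lb/h

All 2407×0.280 = 673.96 lb/h of component A reaches F, so F = 673.96/0.377 = 1787.7 lb/h and vapour = 619.31 lb/h.
The evaporator receives (1−α)·2407 of feed at 0.573 component C and removes 0.690 of that component C:
0.690×0.573×(1−α)×2407 = 619.31
(1−α) = 619.31/951.66 = 0.6508;  α = 0.3492.
Bypass flow = 0.3492×2407 = 840.6 lb/h.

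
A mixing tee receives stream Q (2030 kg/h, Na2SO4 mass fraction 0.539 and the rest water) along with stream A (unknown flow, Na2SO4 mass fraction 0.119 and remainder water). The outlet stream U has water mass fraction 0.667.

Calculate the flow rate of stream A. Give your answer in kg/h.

Let A be the unknown flow. Total out = 2030 + A.
water balance: 935.83 + 0.881·A = 0.667·(2030 + A)
(0.881 − 0.667)·A = 0.667×2030 − 935.83 = 418.18
A = 418.18 / 0.214 = 1954.1 kg/h

1954 kg/h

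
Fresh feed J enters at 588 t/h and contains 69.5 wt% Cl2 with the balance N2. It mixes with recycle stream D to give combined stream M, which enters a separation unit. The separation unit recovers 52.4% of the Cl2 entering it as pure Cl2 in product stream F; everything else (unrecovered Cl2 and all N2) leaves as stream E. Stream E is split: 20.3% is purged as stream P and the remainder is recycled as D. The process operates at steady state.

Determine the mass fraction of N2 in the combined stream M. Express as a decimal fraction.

0.573

N2 enters only via J and leaves only via the purge: 588×0.305 = 0.203×(N2 in E), and the separation unit passes all N2, so N2 in M = N2 in E = 883.45 t/h.
Cl2 in M: m_A = 588×0.695 + (1−0.203)·(1−0.524)·m_A, so m_A = 408.66/0.6206 = 658.46 t/h.
M = 658.46 + 883.45 = 1541.9 t/h.
N2 fraction in M = 883.45/1541.9 = 0.573.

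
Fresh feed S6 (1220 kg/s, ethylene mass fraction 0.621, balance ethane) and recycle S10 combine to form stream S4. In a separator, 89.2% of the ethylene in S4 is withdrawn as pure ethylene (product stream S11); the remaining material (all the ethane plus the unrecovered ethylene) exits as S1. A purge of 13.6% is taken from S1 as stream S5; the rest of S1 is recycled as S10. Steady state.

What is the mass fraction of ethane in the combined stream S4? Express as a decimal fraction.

ethane enters only via S6 and leaves only via the purge: 1220×0.379 = 0.136×(ethane in S1), and the separator passes all ethane, so ethane in S4 = ethane in S1 = 3399.9 kg/s.
ethylene in S4: m_A = 1220×0.621 + (1−0.136)·(1−0.892)·m_A, so m_A = 757.62/0.9067 = 835.59 kg/s.
S4 = 835.59 + 3399.9 = 4235.4 kg/s.
ethane fraction in S4 = 3399.9/4235.4 = 0.803.

0.803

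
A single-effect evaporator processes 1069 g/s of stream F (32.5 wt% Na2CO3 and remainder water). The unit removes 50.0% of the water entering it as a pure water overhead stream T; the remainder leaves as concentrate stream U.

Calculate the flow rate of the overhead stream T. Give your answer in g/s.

360.8 g/s

water entering = 1069×0.675 = 721.58 g/s; overhead removed = 0.500×721.58 = 360.79 g/s.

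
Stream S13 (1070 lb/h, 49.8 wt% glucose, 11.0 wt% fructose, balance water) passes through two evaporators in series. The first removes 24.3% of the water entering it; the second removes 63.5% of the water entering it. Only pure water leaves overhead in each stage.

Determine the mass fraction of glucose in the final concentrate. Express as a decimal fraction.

0.6952

water in feed = 1070×0.392 = 419.44 lb/h.
After stage 1: water left = (1−0.243)×419.44 = 317.52; stream total = 968.08 lb/h.
After stage 2: water left = (1−0.635)×317.52 = 115.89; final concentrate = 766.45 lb/h.
glucose fraction = 532.86/766.45 = 0.6952.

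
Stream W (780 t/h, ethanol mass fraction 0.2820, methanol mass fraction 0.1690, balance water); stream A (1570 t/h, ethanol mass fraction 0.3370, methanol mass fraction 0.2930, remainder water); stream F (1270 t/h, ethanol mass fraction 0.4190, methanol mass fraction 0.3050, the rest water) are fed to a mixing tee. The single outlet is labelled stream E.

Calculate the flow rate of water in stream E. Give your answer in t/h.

water out = water in = 780×0.549 + 1570×0.370 + 1270×0.276 = 1359.6 t/h.

1360 t/h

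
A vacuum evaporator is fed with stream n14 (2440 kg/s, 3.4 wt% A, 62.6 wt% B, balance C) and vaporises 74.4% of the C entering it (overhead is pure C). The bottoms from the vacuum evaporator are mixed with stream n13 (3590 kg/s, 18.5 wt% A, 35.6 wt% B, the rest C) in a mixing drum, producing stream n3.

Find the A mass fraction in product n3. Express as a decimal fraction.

0.138

Vapour removed = 0.744×0.340×2440 = 617.22 kg/s; concentrate = 1822.8 kg/s.
A reaching the mixer = 82.96 (from concentrate) + 3590×0.185 = 747.11 kg/s.
Product flow = 1822.8 + 3590 = 5412.8 kg/s; A fraction = 0.138.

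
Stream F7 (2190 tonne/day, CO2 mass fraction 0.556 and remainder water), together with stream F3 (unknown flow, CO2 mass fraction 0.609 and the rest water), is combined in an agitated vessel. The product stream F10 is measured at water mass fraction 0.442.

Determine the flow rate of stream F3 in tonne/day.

85.88 tonne/day

Let F3 be the unknown flow. Total out = 2190 + F3.
water balance: 972.36 + 0.391·F3 = 0.442·(2190 + F3)
(0.391 − 0.442)·F3 = 0.442×2190 − 972.36 = -4.38
F3 = -4.38 / -0.051 = 85.882 tonne/day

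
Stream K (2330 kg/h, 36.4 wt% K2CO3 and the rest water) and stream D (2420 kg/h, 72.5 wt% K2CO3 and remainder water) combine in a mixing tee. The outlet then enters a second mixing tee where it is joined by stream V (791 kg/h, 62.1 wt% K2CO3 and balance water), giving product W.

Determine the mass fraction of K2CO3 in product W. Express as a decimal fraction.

0.558

Overall, product flow = 5541 kg/h.
K2CO3 in = 2330×0.364 + 2420×0.725 + 791×0.621 = 3093.8 kg/h.
K2CO3 fraction in W = 0.558.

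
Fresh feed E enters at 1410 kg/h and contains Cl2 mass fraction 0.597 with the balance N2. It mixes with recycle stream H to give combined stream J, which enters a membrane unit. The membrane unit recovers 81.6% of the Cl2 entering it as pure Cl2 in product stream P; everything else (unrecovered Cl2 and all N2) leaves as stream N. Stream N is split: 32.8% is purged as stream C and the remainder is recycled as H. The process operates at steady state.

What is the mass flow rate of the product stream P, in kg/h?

783.8 kg/h

Cl2 in J: m_A = 1410×0.597 + (1−0.328)·(1−0.816)·m_A, so m_A = 841.77/0.8764 = 960.54 kg/h.
Product P = 0.816×960.54 = 783.8 kg/h.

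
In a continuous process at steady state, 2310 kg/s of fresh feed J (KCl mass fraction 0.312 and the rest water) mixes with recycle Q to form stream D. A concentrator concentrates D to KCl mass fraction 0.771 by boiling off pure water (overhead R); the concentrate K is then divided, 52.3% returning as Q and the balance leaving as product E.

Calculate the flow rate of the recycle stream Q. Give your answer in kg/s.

1025 kg/s

Overall KCl balance (none leaves overhead): KCl in fresh feed = KCl in product, i.e. 2310×0.312 = (1−0.523)·K·0.771.
K = 720.72/(0.771×0.477) = 1959.7 kg/s.
Recycle Q = 0.523×1959.7 = 1024.9 kg/s.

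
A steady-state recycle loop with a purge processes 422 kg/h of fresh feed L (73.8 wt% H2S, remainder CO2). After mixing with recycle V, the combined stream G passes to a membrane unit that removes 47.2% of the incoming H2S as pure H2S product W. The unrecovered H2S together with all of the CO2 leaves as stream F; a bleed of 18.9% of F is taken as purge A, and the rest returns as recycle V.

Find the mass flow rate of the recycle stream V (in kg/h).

707.7 kg/h

CO2 enters only via L and leaves only via the purge: 422×0.262 = 0.189×(CO2 in F), and the membrane unit passes all CO2, so CO2 in G = CO2 in F = 584.99 kg/h.
H2S in G: m_A = 422×0.738 + (1−0.189)·(1−0.472)·m_A, so m_A = 311.44/0.5718 = 544.67 kg/h.
F = (1−0.472)×544.67 + 584.99 = 872.58 kg/h.
Recycle V = (1−0.189)×872.58 = 707.66 kg/h.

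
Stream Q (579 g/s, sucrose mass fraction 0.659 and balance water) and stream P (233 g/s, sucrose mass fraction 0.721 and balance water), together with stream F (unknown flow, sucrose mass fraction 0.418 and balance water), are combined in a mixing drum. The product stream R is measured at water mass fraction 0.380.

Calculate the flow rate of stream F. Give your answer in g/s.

228.3 g/s

Let F be the unknown flow. Total out = 812 + F.
water balance: 262.45 + 0.582·F = 0.380·(812 + F)
(0.582 − 0.380)·F = 0.380×812 − 262.45 = 46.114
F = 46.114 / 0.202 = 228.29 g/s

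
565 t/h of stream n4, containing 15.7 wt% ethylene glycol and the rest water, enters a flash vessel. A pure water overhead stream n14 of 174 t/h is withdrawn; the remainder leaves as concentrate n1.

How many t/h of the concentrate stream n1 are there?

Concentrate = 565 − 174 = 391 t/h.

391 t/h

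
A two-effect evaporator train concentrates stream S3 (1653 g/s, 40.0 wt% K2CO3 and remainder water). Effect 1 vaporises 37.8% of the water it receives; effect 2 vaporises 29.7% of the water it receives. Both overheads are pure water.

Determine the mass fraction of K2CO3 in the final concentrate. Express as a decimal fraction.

0.604

water in feed = 1653×0.600 = 991.8 g/s.
After stage 1: water left = (1−0.378)×991.8 = 616.9; stream total = 1278.1 g/s.
After stage 2: water left = (1−0.297)×616.9 = 433.68; final concentrate = 1094.9 g/s.
K2CO3 fraction = 661.2/1094.9 = 0.604.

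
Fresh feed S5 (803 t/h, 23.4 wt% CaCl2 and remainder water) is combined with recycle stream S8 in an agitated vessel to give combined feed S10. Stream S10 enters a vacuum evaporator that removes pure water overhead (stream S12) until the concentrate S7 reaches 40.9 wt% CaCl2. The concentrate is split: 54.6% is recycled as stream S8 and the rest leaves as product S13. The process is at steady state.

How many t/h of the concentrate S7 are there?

1012 t/h

Overall CaCl2 balance (none leaves overhead): CaCl2 in fresh feed = CaCl2 in product, i.e. 803×0.234 = (1−0.546)·S7·0.409.
S7 = 187.9/(0.409×0.454) = 1011.9 t/h.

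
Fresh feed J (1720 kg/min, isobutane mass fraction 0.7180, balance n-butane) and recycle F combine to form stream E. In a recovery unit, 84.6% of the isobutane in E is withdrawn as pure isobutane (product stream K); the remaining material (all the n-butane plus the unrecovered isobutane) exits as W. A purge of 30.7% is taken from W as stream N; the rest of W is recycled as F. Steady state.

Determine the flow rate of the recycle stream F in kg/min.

n-butane enters only via J and leaves only via the purge: 1720×0.282 = 0.307×(n-butane in W), and the recovery unit passes all n-butane, so n-butane in E = n-butane in W = 1579.9 kg/min.
isobutane in E: m_A = 1720×0.718 + (1−0.307)·(1−0.846)·m_A, so m_A = 1235/0.8933 = 1382.5 kg/min.
W = (1−0.846)×1382.5 + 1579.9 = 1792.8 kg/min.
Recycle F = (1−0.307)×1792.8 = 1242.4 kg/min.

1242 kg/min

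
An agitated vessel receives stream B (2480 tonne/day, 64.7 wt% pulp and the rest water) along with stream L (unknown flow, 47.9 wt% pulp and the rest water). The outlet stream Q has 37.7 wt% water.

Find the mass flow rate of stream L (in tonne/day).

Let L be the unknown flow. Total out = 2480 + L.
water balance: 875.44 + 0.521·L = 0.377·(2480 + L)
(0.521 − 0.377)·L = 0.377×2480 − 875.44 = 59.52
L = 59.52 / 0.144 = 413.33 tonne/day

413.3 tonne/day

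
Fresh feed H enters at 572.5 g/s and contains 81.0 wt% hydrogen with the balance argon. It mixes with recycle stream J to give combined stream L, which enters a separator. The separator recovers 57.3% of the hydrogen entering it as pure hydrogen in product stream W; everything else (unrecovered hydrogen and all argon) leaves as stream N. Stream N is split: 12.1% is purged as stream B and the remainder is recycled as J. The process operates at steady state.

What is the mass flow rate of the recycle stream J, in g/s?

1069 g/s

argon enters only via H and leaves only via the purge: 572.5×0.190 = 0.121×(argon in N), and the separator passes all argon, so argon in L = argon in N = 898.97 g/s.
hydrogen in L: m_A = 572.5×0.810 + (1−0.121)·(1−0.573)·m_A, so m_A = 463.73/0.6247 = 742.36 g/s.
N = (1−0.573)×742.36 + 898.97 = 1216 g/s.
Recycle J = (1−0.121)×1216 = 1068.8 g/s.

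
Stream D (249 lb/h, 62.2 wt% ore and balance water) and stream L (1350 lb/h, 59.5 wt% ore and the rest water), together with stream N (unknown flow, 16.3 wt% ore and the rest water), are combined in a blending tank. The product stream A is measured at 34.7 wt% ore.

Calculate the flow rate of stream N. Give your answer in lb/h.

2192 lb/h

Let N be the unknown flow. Total out = 1599 + N.
ore balance: 958.13 + 0.163·N = 0.347·(1599 + N)
(0.163 − 0.347)·N = 0.347×1599 − 958.13 = -403.27
N = -403.27 / -0.184 = 2191.7 lb/h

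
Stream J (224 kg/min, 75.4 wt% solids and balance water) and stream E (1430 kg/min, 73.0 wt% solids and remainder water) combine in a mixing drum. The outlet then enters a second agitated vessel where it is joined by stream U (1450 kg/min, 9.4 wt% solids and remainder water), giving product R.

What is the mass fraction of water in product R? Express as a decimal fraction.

Overall, product flow = 3104 kg/min.
water in = 224×0.246 + 1430×0.270 + 1450×0.906 = 1754.9 kg/min.
water fraction in R = 0.565.

0.565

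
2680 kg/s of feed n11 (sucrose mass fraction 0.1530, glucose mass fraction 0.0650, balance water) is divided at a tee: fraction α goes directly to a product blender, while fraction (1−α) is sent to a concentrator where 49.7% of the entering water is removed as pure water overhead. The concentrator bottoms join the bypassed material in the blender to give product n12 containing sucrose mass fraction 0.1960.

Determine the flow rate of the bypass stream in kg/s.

All 2680×0.153 = 410.04 kg/s of sucrose reaches n12, so n12 = 410.04/0.196 = 2092 kg/s and vapour = 587.96 kg/s.
The evaporator receives (1−α)·2680 of feed at 0.782 water and removes 0.497 of that water:
0.497×0.782×(1−α)×2680 = 587.96
(1−α) = 587.96/1041.6 = 0.5645;  α = 0.4355.
Bypass flow = 0.4355×2680 = 1167.2 kg/s.

1167 kg/s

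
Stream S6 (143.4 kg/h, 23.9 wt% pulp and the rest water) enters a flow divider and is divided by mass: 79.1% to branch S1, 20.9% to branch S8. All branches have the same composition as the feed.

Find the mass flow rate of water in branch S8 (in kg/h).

Branch S8 total = 0.209×143.4 = 29.971 kg/h.
water in S8 = 0.761×29.971 = 22.808 kg/h.

22.81 kg/h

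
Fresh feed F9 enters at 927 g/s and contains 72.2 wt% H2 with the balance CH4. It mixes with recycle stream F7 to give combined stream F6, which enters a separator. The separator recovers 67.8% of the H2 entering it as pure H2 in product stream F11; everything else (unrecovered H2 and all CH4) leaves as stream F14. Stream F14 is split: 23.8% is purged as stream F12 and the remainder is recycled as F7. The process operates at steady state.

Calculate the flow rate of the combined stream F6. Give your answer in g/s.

CH4 enters only via F9 and leaves only via the purge: 927×0.278 = 0.238×(CH4 in F14), and the separator passes all CH4, so CH4 in F6 = CH4 in F14 = 1082.8 g/s.
H2 in F6: m_A = 927×0.722 + (1−0.238)·(1−0.678)·m_A, so m_A = 669.29/0.7546 = 886.91 g/s.
F6 = 886.91 + 1082.8 = 1969.7 g/s.

1970 g/s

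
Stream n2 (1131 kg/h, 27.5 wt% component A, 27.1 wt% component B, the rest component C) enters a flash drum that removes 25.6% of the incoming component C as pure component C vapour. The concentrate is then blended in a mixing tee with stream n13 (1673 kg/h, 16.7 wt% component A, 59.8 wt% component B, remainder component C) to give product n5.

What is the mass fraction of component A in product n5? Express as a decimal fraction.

Vapour removed = 0.256×0.454×1131 = 131.45 kg/h; concentrate = 999.55 kg/h.
component A reaching the mixer = 311.03 (from concentrate) + 1673×0.167 = 590.42 kg/h.
Product flow = 999.55 + 1673 = 2672.6 kg/h; component A fraction = 0.221.

0.221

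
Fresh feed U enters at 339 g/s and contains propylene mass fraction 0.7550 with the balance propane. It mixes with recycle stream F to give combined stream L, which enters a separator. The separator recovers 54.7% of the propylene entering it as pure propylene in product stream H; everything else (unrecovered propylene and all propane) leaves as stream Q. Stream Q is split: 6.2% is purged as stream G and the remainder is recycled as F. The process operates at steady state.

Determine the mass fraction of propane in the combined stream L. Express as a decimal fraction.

0.7506

propane enters only via U and leaves only via the purge: 339×0.245 = 0.062×(propane in Q), and the separator passes all propane, so propane in L = propane in Q = 1339.6 g/s.
propylene in L: m_A = 339×0.755 + (1−0.062)·(1−0.547)·m_A, so m_A = 255.94/0.5751 = 445.06 g/s.
L = 445.06 + 1339.6 = 1784.7 g/s.
propane fraction in L = 1339.6/1784.7 = 0.7506.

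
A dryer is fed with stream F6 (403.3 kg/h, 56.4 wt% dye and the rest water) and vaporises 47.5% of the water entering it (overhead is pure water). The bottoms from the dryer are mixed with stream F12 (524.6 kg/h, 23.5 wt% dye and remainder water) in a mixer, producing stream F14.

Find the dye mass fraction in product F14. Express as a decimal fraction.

0.415

Vapour removed = 0.475×0.436×403.3 = 83.523 kg/h; concentrate = 319.78 kg/h.
dye reaching the mixer = 227.46 (from concentrate) + 524.6×0.235 = 350.74 kg/h.
Product flow = 319.78 + 524.6 = 844.38 kg/h; dye fraction = 0.415.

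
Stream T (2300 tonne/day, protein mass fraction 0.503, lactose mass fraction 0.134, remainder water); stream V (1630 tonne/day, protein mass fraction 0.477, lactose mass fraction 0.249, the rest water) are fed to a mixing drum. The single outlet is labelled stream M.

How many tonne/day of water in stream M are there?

1282 tonne/day

water out = water in = 2300×0.363 + 1630×0.274 = 1281.5 tonne/day.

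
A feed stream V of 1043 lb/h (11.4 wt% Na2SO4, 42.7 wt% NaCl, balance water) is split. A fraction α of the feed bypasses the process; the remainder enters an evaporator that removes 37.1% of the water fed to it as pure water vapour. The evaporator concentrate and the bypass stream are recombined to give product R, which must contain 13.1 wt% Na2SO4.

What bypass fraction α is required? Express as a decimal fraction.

0.238

All 1043×0.114 = 118.9 lb/h of Na2SO4 reaches R, so R = 118.9/0.131 = 907.65 lb/h and vapour = 135.35 lb/h.
The evaporator receives (1−α)·1043 of feed at 0.459 water and removes 0.371 of that water:
0.371×0.459×(1−α)×1043 = 135.35
(1−α) = 135.35/177.61 = 0.7621;  α = 0.2379.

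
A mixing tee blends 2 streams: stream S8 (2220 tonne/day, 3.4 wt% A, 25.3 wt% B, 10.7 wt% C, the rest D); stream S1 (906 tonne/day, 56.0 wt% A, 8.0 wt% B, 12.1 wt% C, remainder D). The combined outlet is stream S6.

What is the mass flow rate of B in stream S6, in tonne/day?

B out = B in = 2220×0.253 + 906×0.080 = 634.14 tonne/day.

634.1 tonne/day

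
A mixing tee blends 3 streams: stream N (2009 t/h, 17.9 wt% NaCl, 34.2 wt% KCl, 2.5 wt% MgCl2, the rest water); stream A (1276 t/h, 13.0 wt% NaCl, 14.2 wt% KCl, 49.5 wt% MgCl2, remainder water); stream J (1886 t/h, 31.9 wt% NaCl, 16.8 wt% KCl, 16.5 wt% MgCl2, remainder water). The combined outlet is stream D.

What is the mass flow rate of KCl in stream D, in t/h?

KCl out = KCl in = 2009×0.342 + 1276×0.142 + 1886×0.168 = 1185.1 t/h.

1185 t/h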